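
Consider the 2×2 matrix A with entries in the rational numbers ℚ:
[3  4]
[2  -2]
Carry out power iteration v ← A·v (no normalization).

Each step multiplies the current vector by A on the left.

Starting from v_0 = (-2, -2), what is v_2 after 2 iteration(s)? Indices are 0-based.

v_0 = (-2, -2).
v_1 = A·v_0 = (-14, 0).
v_2 = A·v_1 = (-42, -28).

v_2 = (-42, -28)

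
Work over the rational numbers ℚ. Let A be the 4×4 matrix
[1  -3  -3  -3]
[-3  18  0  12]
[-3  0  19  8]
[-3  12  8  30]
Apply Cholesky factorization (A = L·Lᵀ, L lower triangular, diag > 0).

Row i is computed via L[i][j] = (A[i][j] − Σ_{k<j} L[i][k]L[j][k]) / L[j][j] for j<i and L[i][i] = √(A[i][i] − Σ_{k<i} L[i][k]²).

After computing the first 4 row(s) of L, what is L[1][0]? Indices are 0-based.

L[1][0] = -3

Step 1: L[0][0] = √(1) = 1.
  L[1][0] = (-3) / L[0][0] = -3.
Step 2: L[1][1] = √(9) = 3.
  L[2][0] = (-3) / L[0][0] = -3.
  L[2][1] = (-9) / L[1][1] = -3.
Step 3: L[2][2] = √(1) = 1.
  L[3][0] = (-3) / L[0][0] = -3.
  L[3][1] = (3) / L[1][1] = 1.
  L[3][2] = (2) / L[2][2] = 2.
Step 4: L[3][3] = √(16) = 4.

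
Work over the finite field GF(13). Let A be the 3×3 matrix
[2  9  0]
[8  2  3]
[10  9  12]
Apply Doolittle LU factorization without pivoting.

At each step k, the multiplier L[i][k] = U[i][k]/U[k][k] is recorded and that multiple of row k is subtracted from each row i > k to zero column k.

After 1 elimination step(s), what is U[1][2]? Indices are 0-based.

U[1][2] = 3

k=0: U[0][0]=2
  eliminate (1,0): mult=4, new row 1: (0, 5, 3); set L[1][0]=4
  eliminate (2,0): mult=5, new row 2: (0, 3, 12); set L[2][0]=5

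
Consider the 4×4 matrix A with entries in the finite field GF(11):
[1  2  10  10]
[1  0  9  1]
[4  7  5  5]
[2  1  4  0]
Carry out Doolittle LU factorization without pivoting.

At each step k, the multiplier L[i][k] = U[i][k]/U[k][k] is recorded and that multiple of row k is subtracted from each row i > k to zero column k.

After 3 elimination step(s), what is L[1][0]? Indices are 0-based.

[col 0] pivot 1
  R1 -= 1*R0 → (0, 9, 10, 2)  (L[1][0] := 1)
  R2 -= 4*R0 → (0, 10, 9, 9)  (L[2][0] := 4)
  R3 -= 2*R0 → (0, 8, 6, 2)  (L[3][0] := 2)
[col 1] pivot 9
  R2 -= 6*R1 → (0, 0, 4, 8)  (L[2][1] := 6)
  R3 -= 7*R1 → (0, 0, 2, 10)  (L[3][1] := 7)
[col 2] pivot 4
  R3 -= 6*R2 → (0, 0, 0, 6)  (L[3][2] := 6)

L[1][0] = 1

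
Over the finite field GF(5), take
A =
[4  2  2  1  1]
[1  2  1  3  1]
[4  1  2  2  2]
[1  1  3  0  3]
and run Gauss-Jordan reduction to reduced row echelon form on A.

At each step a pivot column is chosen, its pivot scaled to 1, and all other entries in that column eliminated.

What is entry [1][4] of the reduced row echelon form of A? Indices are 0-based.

[1] R0 /= 4  ⇒  (1, 3, 3, 4, 4)
     R1 -= 1·R0  ⇒  (0, 4, 3, 4, 2)
     R2 -= 4·R0  ⇒  (0, 4, 0, 1, 1)
     R3 -= 1·R0  ⇒  (0, 3, 0, 1, 4)
[2] R1 /= 4  ⇒  (0, 1, 2, 1, 3)
     R0 -= 3·R1  ⇒  (1, 0, 2, 1, 0)
     R2 -= 4·R1  ⇒  (0, 0, 2, 2, 4)
     R3 -= 3·R1  ⇒  (0, 0, 4, 3, 0)
[3] R2 /= 2  ⇒  (0, 0, 1, 1, 2)
     R0 -= 2·R2  ⇒  (1, 0, 0, 4, 1)
     R1 -= 2·R2  ⇒  (0, 1, 0, 4, 4)
     R3 -= 4·R2  ⇒  (0, 0, 0, 4, 2)
[4] R3 /= 4  ⇒  (0, 0, 0, 1, 3)
     R0 -= 4·R3  ⇒  (1, 0, 0, 0, 4)
     R1 -= 4·R3  ⇒  (0, 1, 0, 0, 2)
     R2 -= 1·R3  ⇒  (0, 0, 1, 0, 4)

M[1][4] = 2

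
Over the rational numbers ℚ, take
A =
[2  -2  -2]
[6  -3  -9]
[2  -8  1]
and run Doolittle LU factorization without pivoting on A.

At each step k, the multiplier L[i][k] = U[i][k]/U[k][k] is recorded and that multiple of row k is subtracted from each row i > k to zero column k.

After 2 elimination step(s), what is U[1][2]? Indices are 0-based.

U[1][2] = -3

[col 0] pivot 2
  R1 -= 3*R0 → (0, 3, -3)  (L[1][0] := 3)
  R2 -= 1*R0 → (0, -6, 3)  (L[2][0] := 1)
[col 1] pivot 3
  R2 -= -2*R1 → (0, 0, -3)  (L[2][1] := -2)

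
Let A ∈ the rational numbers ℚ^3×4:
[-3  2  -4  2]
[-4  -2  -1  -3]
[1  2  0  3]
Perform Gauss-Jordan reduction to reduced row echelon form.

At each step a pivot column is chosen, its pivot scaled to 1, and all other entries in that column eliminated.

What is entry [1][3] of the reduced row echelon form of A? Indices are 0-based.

[1] R0 /= -3  ⇒  (1, -2/3, 4/3, -2/3)
     R1 -= -4·R0  ⇒  (0, -14/3, 13/3, -17/3)
     R2 -= 1·R0  ⇒  (0, 8/3, -4/3, 11/3)
[2] R1 /= -14/3  ⇒  (0, 1, -13/14, 17/14)
     R0 -= -2/3·R1  ⇒  (1, 0, 5/7, 1/7)
     R2 -= 8/3·R1  ⇒  (0, 0, 8/7, 3/7)
[3] R2 /= 8/7  ⇒  (0, 0, 1, 3/8)
     R0 -= 5/7·R2  ⇒  (1, 0, 0, -1/8)
     R1 -= -13/14·R2  ⇒  (0, 1, 0, 25/16)

M[1][3] = 25/16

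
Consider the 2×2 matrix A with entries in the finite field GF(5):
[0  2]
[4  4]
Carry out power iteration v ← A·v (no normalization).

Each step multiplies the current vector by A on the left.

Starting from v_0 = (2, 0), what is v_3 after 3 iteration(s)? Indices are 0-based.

v_3 = (4, 2)

v_0 = (2, 0).
v_1 = A·v_0 = (0, 3).
v_2 = A·v_1 = (1, 2).
v_3 = A·v_2 = (4, 2).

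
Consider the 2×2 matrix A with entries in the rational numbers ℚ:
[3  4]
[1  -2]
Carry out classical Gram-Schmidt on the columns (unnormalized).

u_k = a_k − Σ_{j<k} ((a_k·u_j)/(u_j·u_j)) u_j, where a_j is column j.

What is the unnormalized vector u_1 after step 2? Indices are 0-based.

Step 1: u_0 = a_0 = (3, 1).
Step 2: u_1 = a_1 − (1)·u_0 = (1, -3).

u_1 = (1, -3)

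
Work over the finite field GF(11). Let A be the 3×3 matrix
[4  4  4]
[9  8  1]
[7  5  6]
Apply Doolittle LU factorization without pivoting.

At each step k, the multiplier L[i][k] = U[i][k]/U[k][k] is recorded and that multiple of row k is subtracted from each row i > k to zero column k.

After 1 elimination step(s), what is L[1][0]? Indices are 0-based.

k=0: U[0][0]=4
  eliminate (1,0): mult=5, new row 1: (0, 10, 3); set L[1][0]=5
  eliminate (2,0): mult=10, new row 2: (0, 9, 10); set L[2][0]=10

L[1][0] = 5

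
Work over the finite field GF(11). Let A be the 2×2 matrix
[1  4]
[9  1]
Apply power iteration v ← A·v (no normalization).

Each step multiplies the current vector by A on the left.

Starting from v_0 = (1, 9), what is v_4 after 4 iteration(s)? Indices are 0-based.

v_0 = (1, 9).
v_1 = A·v_0 = (4, 7).
v_2 = A·v_1 = (10, 10).
v_3 = A·v_2 = (6, 1).
v_4 = A·v_3 = (10, 0).

v_4 = (10, 0)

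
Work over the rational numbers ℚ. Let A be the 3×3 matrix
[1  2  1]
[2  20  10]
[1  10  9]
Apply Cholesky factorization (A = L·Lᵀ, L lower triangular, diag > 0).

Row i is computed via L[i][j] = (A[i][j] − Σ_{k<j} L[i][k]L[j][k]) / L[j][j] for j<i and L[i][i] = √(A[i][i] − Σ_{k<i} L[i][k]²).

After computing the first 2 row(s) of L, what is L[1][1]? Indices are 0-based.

L[1][1] = 4

Step 1: L[0][0] = √(1) = 1.
  L[1][0] = (2) / L[0][0] = 2.
Step 2: L[1][1] = √(16) = 4.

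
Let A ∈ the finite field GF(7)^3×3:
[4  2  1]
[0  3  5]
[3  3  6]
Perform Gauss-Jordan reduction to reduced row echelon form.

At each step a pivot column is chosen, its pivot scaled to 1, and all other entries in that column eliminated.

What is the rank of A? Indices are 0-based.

step 1: normalize row 0 (÷4) = (1, 4, 2)
  row 2: subtract 3×row0 = (0, 5, 0)
step 2: normalize row 1 (÷3) = (0, 1, 4)
  row 0: subtract 4×row1 = (1, 0, 0)
  row 2: subtract 5×row1 = (0, 0, 1)
step 3: normalize row 2 (÷1) = (0, 0, 1)
  row 1: subtract 4×row2 = (0, 1, 0)

rank = 3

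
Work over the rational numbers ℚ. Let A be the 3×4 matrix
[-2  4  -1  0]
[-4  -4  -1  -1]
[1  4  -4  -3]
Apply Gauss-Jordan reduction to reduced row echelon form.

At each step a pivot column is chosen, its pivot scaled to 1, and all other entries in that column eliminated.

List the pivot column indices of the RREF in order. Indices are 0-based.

pivot(0,0)=-2: scale R0 → (1, -2, 1/2, 0)
  clear (1,0): R1 −= (-4)R0 → (0, -12, 1, -1)
  clear (2,0): R2 −= (1)R0 → (0, 6, -9/2, -3)
pivot(1,1)=-12: scale R1 → (0, 1, -1/12, 1/12)
  clear (0,1): R0 −= (-2)R1 → (1, 0, 1/3, 1/6)
  clear (2,1): R2 −= (6)R1 → (0, 0, -4, -7/2)
pivot(2,2)=-4: scale R2 → (0, 0, 1, 7/8)
  clear (0,2): R0 −= (1/3)R2 → (1, 0, 0, -1/8)
  clear (1,2): R1 −= (-1/12)R2 → (0, 1, 0, 5/32)

pivot columns: 0, 1, 2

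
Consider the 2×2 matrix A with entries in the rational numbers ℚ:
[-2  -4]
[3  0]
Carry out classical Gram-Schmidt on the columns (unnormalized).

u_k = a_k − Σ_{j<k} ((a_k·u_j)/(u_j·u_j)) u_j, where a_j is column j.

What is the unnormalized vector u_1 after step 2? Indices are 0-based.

u_1 = (-36/13, -24/13)

Step 1: u_0 = a_0 = (-2, 3).
Step 2: u_1 = a_1 − (8/13)·u_0 = (-36/13, -24/13).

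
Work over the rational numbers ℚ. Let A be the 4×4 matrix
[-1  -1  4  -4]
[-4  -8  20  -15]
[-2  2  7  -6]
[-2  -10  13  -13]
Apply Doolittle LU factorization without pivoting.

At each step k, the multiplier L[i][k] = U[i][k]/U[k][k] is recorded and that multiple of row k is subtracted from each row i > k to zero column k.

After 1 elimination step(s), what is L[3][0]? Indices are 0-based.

k=0: U[0][0]=-1
  eliminate (1,0): mult=4, new row 1: (0, -4, 4, 1); set L[1][0]=4
  eliminate (2,0): mult=2, new row 2: (0, 4, -1, 2); set L[2][0]=2
  eliminate (3,0): mult=2, new row 3: (0, -8, 5, -5); set L[3][0]=2

L[3][0] = 2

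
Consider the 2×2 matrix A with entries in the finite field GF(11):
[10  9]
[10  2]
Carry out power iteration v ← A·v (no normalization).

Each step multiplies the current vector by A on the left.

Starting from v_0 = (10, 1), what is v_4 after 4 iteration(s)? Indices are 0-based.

v_4 = (4, 3)

v_0 = (10, 1).
v_1 = A·v_0 = (10, 3).
v_2 = A·v_1 = (6, 7).
v_3 = A·v_2 = (2, 8).
v_4 = A·v_3 = (4, 3).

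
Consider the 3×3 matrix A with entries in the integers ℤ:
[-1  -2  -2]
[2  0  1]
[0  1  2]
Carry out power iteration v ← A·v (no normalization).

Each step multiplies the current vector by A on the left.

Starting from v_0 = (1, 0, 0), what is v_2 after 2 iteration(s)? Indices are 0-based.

v_2 = (-3, -2, 2)

v_0 = (1, 0, 0).
v_1 = A·v_0 = (-1, 2, 0).
v_2 = A·v_1 = (-3, -2, 2).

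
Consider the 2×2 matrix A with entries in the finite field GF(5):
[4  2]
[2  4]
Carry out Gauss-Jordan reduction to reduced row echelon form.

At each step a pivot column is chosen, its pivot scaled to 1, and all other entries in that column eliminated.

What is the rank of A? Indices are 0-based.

[1] R0 /= 4  ⇒  (1, 3)
     R1 -= 2·R0  ⇒  (0, 3)
[2] R1 /= 3  ⇒  (0, 1)
     R0 -= 3·R1  ⇒  (1, 0)

rank = 2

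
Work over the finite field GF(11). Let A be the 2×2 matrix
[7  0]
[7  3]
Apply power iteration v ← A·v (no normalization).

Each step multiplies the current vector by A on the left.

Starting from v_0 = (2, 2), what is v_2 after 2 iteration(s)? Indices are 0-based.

v_0 = (2, 2).
v_1 = A·v_0 = (3, 9).
v_2 = A·v_1 = (10, 4).

v_2 = (10, 4)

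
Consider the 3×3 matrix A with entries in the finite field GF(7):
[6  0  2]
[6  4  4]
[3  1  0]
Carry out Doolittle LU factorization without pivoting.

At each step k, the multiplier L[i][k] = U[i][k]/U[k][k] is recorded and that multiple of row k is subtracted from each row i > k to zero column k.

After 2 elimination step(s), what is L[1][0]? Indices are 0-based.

Step 1: pivot at (0,0) is 6.
  row1 ← row1 − (1)·row0  ⇒  L[1][0]=1, U row1=(0, 4, 2)
  row2 ← row2 − (4)·row0  ⇒  L[2][0]=4, U row2=(0, 1, 6)
Step 2: pivot at (1,1) is 4.
  row2 ← row2 − (2)·row1  ⇒  L[2][1]=2, U row2=(0, 0, 2)

L[1][0] = 1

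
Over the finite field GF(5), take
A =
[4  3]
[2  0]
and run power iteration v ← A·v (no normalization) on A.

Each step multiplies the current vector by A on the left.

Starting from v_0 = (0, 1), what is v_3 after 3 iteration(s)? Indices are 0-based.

v_3 = (1, 4)

v_0 = (0, 1).
v_1 = A·v_0 = (3, 0).
v_2 = A·v_1 = (2, 1).
v_3 = A·v_2 = (1, 4).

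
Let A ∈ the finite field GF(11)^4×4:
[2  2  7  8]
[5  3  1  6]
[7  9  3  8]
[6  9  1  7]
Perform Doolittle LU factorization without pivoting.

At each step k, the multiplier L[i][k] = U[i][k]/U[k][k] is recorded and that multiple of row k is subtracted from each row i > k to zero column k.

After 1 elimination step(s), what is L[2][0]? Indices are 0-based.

k=0: U[0][0]=2
  eliminate (1,0): mult=8, new row 1: (0, 9, 0, 8); set L[1][0]=8
  eliminate (2,0): mult=9, new row 2: (0, 2, 6, 2); set L[2][0]=9
  eliminate (3,0): mult=3, new row 3: (0, 3, 2, 5); set L[3][0]=3

L[2][0] = 9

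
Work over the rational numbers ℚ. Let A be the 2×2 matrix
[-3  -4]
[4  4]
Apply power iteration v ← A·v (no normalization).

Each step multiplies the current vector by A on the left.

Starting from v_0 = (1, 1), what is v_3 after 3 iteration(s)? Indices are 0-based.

v_0 = (1, 1).
v_1 = A·v_0 = (-7, 8).
v_2 = A·v_1 = (-11, 4).
v_3 = A·v_2 = (17, -28).

v_3 = (17, -28)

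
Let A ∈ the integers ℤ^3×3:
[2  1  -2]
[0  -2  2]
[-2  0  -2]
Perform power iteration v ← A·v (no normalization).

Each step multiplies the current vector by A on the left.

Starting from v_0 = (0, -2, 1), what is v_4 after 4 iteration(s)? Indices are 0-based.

v_0 = (0, -2, 1).
v_1 = A·v_0 = (-4, 6, -2).
v_2 = A·v_1 = (2, -16, 12).
v_3 = A·v_2 = (-36, 56, -28).
v_4 = A·v_3 = (40, -168, 128).

v_4 = (40, -168, 128)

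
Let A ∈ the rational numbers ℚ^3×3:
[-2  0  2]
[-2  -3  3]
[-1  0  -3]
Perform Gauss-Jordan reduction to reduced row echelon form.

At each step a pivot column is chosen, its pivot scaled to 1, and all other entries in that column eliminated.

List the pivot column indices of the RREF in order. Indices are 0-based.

pivot columns: 0, 1, 2

[1] R0 /= -2  ⇒  (1, 0, -1)
     R1 -= -2·R0  ⇒  (0, -3, 1)
     R2 -= -1·R0  ⇒  (0, 0, -4)
[2] R1 /= -3  ⇒  (0, 1, -1/3)
[3] R2 /= -4  ⇒  (0, 0, 1)
     R0 -= -1·R2  ⇒  (1, 0, 0)
     R1 -= -1/3·R2  ⇒  (0, 1, 0)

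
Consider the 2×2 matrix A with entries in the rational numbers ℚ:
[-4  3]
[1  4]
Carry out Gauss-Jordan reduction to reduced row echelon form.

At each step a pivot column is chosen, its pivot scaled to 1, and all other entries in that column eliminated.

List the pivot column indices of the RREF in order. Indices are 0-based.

[1] R0 /= -4  ⇒  (1, -3/4)
     R1 -= 1·R0  ⇒  (0, 19/4)
[2] R1 /= 19/4  ⇒  (0, 1)
     R0 -= -3/4·R1  ⇒  (1, 0)

pivot columns: 0, 1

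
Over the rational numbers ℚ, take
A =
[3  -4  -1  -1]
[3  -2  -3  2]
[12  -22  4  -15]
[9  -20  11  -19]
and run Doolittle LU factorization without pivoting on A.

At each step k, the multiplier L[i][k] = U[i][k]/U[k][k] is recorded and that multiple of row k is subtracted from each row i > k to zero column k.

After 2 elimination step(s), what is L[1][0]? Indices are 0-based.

k=0: U[0][0]=3
  eliminate (1,0): mult=1, new row 1: (0, 2, -2, 3); set L[1][0]=1
  eliminate (2,0): mult=4, new row 2: (0, -6, 8, -11); set L[2][0]=4
  eliminate (3,0): mult=3, new row 3: (0, -8, 14, -16); set L[3][0]=3
k=1: U[1][1]=2
  eliminate (2,1): mult=-3, new row 2: (0, 0, 2, -2); set L[2][1]=-3
  eliminate (3,1): mult=-4, new row 3: (0, 0, 6, -4); set L[3][1]=-4

L[1][0] = 1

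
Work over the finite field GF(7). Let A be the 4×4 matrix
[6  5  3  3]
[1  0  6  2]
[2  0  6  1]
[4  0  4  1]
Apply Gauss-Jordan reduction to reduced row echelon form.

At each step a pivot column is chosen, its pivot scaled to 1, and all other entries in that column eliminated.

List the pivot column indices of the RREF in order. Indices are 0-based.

pivot columns: 0, 1, 2, 3

pivot(0,0)=6: scale R0 → (1, 2, 4, 4)
  clear (1,0): R1 −= (1)R0 → (0, 5, 2, 5)
  clear (2,0): R2 −= (2)R0 → (0, 3, 5, 0)
  clear (3,0): R3 −= (4)R0 → (0, 6, 2, 6)
pivot(1,1)=5: scale R1 → (0, 1, 6, 1)
  clear (0,1): R0 −= (2)R1 → (1, 0, 6, 2)
  clear (2,1): R2 −= (3)R1 → (0, 0, 1, 4)
  clear (3,1): R3 −= (6)R1 → (0, 0, 1, 0)
pivot(2,2)=1: scale R2 → (0, 0, 1, 4)
  clear (0,2): R0 −= (6)R2 → (1, 0, 0, 6)
  clear (1,2): R1 −= (6)R2 → (0, 1, 0, 5)
  clear (3,2): R3 −= (1)R2 → (0, 0, 0, 3)
pivot(3,3)=3: scale R3 → (0, 0, 0, 1)
  clear (0,3): R0 −= (6)R3 → (1, 0, 0, 0)
  clear (1,3): R1 −= (5)R3 → (0, 1, 0, 0)
  clear (2,3): R2 −= (4)R3 → (0, 0, 1, 0)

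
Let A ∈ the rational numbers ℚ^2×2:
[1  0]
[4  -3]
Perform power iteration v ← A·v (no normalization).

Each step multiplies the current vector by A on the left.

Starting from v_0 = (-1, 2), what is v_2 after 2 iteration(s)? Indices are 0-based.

v_2 = (-1, 26)

v_0 = (-1, 2).
v_1 = A·v_0 = (-1, -10).
v_2 = A·v_1 = (-1, 26).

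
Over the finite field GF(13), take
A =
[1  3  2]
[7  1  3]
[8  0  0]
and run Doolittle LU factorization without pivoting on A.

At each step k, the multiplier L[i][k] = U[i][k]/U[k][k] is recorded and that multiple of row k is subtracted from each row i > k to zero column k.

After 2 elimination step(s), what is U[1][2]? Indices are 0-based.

k=0: U[0][0]=1
  eliminate (1,0): mult=7, new row 1: (0, 6, 2); set L[1][0]=7
  eliminate (2,0): mult=8, new row 2: (0, 2, 10); set L[2][0]=8
k=1: U[1][1]=6
  eliminate (2,1): mult=9, new row 2: (0, 0, 5); set L[2][1]=9

U[1][2] = 2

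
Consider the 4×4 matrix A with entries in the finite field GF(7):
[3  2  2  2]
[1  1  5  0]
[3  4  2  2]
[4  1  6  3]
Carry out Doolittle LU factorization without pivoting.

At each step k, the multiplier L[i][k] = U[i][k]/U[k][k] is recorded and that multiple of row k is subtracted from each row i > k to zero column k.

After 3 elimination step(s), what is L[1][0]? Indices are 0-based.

k=0: U[0][0]=3
  eliminate (1,0): mult=5, new row 1: (0, 5, 2, 4); set L[1][0]=5
  eliminate (2,0): mult=1, new row 2: (0, 2, 0, 0); set L[2][0]=1
  eliminate (3,0): mult=6, new row 3: (0, 3, 1, 5); set L[3][0]=6
k=1: U[1][1]=5
  eliminate (2,1): mult=6, new row 2: (0, 0, 2, 4); set L[2][1]=6
  eliminate (3,1): mult=2, new row 3: (0, 0, 4, 4); set L[3][1]=2
k=2: U[2][2]=2
  eliminate (3,2): mult=2, new row 3: (0, 0, 0, 3); set L[3][2]=2

L[1][0] = 5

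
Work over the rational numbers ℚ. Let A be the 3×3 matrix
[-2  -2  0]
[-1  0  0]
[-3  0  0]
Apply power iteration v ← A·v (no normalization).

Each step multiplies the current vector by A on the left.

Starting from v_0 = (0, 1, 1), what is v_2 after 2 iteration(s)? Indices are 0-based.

v_0 = (0, 1, 1).
v_1 = A·v_0 = (-2, 0, 0).
v_2 = A·v_1 = (4, 2, 6).

v_2 = (4, 2, 6)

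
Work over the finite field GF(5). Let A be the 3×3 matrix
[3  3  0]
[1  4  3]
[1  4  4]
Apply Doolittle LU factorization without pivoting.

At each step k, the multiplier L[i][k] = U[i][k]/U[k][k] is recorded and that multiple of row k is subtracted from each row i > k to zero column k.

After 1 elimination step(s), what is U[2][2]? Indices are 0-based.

U[2][2] = 4

[col 0] pivot 3
  R1 -= 2*R0 → (0, 3, 3)  (L[1][0] := 2)
  R2 -= 2*R0 → (0, 3, 4)  (L[2][0] := 2)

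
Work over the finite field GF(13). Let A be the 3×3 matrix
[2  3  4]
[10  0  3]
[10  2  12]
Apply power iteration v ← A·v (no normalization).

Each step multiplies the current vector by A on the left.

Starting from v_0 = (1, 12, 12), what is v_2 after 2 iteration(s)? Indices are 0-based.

v_2 = (8, 3, 7)

v_0 = (1, 12, 12).
v_1 = A·v_0 = (8, 7, 9).
v_2 = A·v_1 = (8, 3, 7).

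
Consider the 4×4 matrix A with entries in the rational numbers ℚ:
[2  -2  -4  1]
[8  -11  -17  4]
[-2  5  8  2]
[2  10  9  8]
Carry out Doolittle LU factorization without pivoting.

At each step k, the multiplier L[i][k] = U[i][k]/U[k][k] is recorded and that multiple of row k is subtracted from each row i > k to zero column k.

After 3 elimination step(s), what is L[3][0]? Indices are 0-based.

L[3][0] = 1

[col 0] pivot 2
  R1 -= 4*R0 → (0, -3, -1, 0)  (L[1][0] := 4)
  R2 -= -1*R0 → (0, 3, 4, 3)  (L[2][0] := -1)
  R3 -= 1*R0 → (0, 12, 13, 7)  (L[3][0] := 1)
[col 1] pivot -3
  R2 -= -1*R1 → (0, 0, 3, 3)  (L[2][1] := -1)
  R3 -= -4*R1 → (0, 0, 9, 7)  (L[3][1] := -4)
[col 2] pivot 3
  R3 -= 3*R2 → (0, 0, 0, -2)  (L[3][2] := 3)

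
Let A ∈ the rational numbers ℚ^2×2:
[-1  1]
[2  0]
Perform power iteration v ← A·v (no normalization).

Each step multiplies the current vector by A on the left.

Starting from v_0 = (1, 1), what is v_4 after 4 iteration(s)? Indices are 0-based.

v_4 = (6, -4)

v_0 = (1, 1).
v_1 = A·v_0 = (0, 2).
v_2 = A·v_1 = (2, 0).
v_3 = A·v_2 = (-2, 4).
v_4 = A·v_3 = (6, -4).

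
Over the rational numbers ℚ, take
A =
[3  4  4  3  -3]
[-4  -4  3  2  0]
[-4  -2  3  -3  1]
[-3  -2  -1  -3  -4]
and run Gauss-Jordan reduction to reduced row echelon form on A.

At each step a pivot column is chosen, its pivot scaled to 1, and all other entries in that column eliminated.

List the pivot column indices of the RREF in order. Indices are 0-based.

pivot columns: 0, 1, 2, 3

pivot(0,0)=3: scale R0 → (1, 4/3, 4/3, 1, -1)
  clear (1,0): R1 −= (-4)R0 → (0, 4/3, 25/3, 6, -4)
  clear (2,0): R2 −= (-4)R0 → (0, 10/3, 25/3, 1, -3)
  clear (3,0): R3 −= (-3)R0 → (0, 2, 3, 0, -7)
pivot(1,1)=4/3: scale R1 → (0, 1, 25/4, 9/2, -3)
  clear (0,1): R0 −= (4/3)R1 → (1, 0, -7, -5, 3)
  clear (2,1): R2 −= (10/3)R1 → (0, 0, -25/2, -14, 7)
  clear (3,1): R3 −= (2)R1 → (0, 0, -19/2, -9, -1)
pivot(2,2)=-25/2: scale R2 → (0, 0, 1, 28/25, -14/25)
  clear (0,2): R0 −= (-7)R2 → (1, 0, 0, 71/25, -23/25)
  clear (1,2): R1 −= (25/4)R2 → (0, 1, 0, -5/2, 1/2)
  clear (3,2): R3 −= (-19/2)R2 → (0, 0, 0, 41/25, -158/25)
pivot(3,3)=41/25: scale R3 → (0, 0, 0, 1, -158/41)
  clear (0,3): R0 −= (71/25)R3 → (1, 0, 0, 0, 411/41)
  clear (1,3): R1 −= (-5/2)R3 → (0, 1, 0, 0, -749/82)
  clear (2,3): R2 −= (28/25)R3 → (0, 0, 1, 0, 154/41)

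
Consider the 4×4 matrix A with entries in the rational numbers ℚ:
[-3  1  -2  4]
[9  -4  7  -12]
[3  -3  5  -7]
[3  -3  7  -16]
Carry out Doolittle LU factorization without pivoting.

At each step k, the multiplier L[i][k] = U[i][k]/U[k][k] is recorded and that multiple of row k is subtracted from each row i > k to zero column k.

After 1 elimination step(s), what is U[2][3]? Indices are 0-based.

U[2][3] = -3

k=0: U[0][0]=-3
  eliminate (1,0): mult=-3, new row 1: (0, -1, 1, 0); set L[1][0]=-3
  eliminate (2,0): mult=-1, new row 2: (0, -2, 3, -3); set L[2][0]=-1
  eliminate (3,0): mult=-1, new row 3: (0, -2, 5, -12); set L[3][0]=-1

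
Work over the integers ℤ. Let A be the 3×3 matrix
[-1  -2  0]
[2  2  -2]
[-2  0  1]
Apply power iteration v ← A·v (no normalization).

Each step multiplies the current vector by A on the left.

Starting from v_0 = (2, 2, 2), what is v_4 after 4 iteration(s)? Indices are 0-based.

v_4 = (46, -72, 10)

v_0 = (2, 2, 2).
v_1 = A·v_0 = (-6, 4, -2).
v_2 = A·v_1 = (-2, 0, 10).
v_3 = A·v_2 = (2, -24, 14).
v_4 = A·v_3 = (46, -72, 10).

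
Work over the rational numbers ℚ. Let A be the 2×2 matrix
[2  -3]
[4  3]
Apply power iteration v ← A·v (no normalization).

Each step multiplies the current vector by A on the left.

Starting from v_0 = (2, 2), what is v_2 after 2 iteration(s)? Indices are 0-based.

v_0 = (2, 2).
v_1 = A·v_0 = (-2, 14).
v_2 = A·v_1 = (-46, 34).

v_2 = (-46, 34)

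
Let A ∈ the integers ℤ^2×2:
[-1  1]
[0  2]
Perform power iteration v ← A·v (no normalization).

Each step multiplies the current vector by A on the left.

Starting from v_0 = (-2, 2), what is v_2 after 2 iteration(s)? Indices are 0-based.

v_0 = (-2, 2).
v_1 = A·v_0 = (4, 4).
v_2 = A·v_1 = (0, 8).

v_2 = (0, 8)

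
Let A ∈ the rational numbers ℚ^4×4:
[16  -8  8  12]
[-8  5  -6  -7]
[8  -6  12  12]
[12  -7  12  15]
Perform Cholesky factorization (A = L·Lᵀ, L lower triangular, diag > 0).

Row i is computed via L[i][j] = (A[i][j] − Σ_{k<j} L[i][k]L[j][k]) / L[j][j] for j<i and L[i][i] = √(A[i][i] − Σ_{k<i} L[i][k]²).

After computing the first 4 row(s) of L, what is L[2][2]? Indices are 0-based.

Step 1: L[0][0] = √(16) = 4.
  L[1][0] = (-8) / L[0][0] = -2.
Step 2: L[1][1] = √(1) = 1.
  L[2][0] = (8) / L[0][0] = 2.
  L[2][1] = (-2) / L[1][1] = -2.
Step 3: L[2][2] = √(4) = 2.
  L[3][0] = (12) / L[0][0] = 3.
  L[3][1] = (-1) / L[1][1] = -1.
  L[3][2] = (4) / L[2][2] = 2.
Step 4: L[3][3] = √(1) = 1.

L[2][2] = 2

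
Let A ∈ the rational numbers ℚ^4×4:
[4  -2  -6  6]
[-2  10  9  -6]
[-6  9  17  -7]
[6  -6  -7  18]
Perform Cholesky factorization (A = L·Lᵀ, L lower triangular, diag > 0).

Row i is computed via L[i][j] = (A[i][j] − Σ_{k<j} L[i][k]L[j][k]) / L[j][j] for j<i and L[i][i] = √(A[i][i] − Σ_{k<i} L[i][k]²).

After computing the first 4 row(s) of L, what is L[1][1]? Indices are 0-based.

L[1][1] = 3

Step 1: L[0][0] = √(4) = 2.
  L[1][0] = (-2) / L[0][0] = -1.
Step 2: L[1][1] = √(9) = 3.
  L[2][0] = (-6) / L[0][0] = -3.
  L[2][1] = (6) / L[1][1] = 2.
Step 3: L[2][2] = √(4) = 2.
  L[3][0] = (6) / L[0][0] = 3.
  L[3][1] = (-3) / L[1][1] = -1.
  L[3][2] = (4) / L[2][2] = 2.
Step 4: L[3][3] = √(4) = 2.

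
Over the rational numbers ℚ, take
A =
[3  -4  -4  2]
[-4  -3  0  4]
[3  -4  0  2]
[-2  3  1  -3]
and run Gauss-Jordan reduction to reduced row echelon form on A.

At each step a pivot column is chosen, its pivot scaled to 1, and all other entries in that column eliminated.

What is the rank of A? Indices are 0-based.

rank = 4

pivot(0,0)=3: scale R0 → (1, -4/3, -4/3, 2/3)
  clear (1,0): R1 −= (-4)R0 → (0, -25/3, -16/3, 20/3)
  clear (2,0): R2 −= (3)R0 → (0, 0, 4, 0)
  clear (3,0): R3 −= (-2)R0 → (0, 1/3, -5/3, -5/3)
pivot(1,1)=-25/3: scale R1 → (0, 1, 16/25, -4/5)
  clear (0,1): R0 −= (-4/3)R1 → (1, 0, -12/25, -2/5)
  clear (3,1): R3 −= (1/3)R1 → (0, 0, -47/25, -7/5)
pivot(2,2)=4: scale R2 → (0, 0, 1, 0)
  clear (0,2): R0 −= (-12/25)R2 → (1, 0, 0, -2/5)
  clear (1,2): R1 −= (16/25)R2 → (0, 1, 0, -4/5)
  clear (3,2): R3 −= (-47/25)R2 → (0, 0, 0, -7/5)
pivot(3,3)=-7/5: scale R3 → (0, 0, 0, 1)
  clear (0,3): R0 −= (-2/5)R3 → (1, 0, 0, 0)
  clear (1,3): R1 −= (-4/5)R3 → (0, 1, 0, 0)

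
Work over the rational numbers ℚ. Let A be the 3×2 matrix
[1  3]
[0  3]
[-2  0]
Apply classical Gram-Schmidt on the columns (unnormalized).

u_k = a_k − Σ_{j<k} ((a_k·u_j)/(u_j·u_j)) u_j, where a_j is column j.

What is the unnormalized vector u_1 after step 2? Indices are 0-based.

u_1 = (12/5, 3, 6/5)

Step 1: u_0 = a_0 = (1, 0, -2).
Step 2: u_1 = a_1 − (3/5)·u_0 = (12/5, 3, 6/5).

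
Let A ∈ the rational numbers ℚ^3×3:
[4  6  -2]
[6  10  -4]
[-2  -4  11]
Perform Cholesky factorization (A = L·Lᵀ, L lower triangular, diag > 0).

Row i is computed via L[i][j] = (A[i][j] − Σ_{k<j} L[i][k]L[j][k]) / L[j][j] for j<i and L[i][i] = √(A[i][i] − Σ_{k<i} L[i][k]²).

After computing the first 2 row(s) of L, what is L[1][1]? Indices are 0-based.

L[1][1] = 1

Step 1: L[0][0] = √(4) = 2.
  L[1][0] = (6) / L[0][0] = 3.
Step 2: L[1][1] = √(1) = 1.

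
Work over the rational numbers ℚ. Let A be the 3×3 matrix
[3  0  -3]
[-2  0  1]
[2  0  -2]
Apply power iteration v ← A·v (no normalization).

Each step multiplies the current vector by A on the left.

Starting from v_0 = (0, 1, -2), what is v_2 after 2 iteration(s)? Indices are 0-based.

v_0 = (0, 1, -2).
v_1 = A·v_0 = (6, -2, 4).
v_2 = A·v_1 = (6, -8, 4).

v_2 = (6, -8, 4)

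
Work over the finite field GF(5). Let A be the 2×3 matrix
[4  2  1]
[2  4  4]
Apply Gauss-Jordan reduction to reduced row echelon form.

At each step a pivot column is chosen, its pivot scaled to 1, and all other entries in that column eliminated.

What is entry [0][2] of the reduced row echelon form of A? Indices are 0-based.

M[0][2] = 3

pivot(0,0)=4: scale R0 → (1, 3, 4)
  clear (1,0): R1 −= (2)R0 → (0, 3, 1)
pivot(1,1)=3: scale R1 → (0, 1, 2)
  clear (0,1): R0 −= (3)R1 → (1, 0, 3)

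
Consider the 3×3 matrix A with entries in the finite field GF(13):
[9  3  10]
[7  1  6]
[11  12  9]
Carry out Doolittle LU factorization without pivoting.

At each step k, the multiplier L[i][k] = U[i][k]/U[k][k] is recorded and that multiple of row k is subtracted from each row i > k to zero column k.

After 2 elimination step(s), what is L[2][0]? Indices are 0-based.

Step 1: pivot at (0,0) is 9.
  row1 ← row1 − (8)·row0  ⇒  L[1][0]=8, U row1=(0, 3, 4)
  row2 ← row2 − (7)·row0  ⇒  L[2][0]=7, U row2=(0, 4, 4)
Step 2: pivot at (1,1) is 3.
  row2 ← row2 − (10)·row1  ⇒  L[2][1]=10, U row2=(0, 0, 3)

L[2][0] = 7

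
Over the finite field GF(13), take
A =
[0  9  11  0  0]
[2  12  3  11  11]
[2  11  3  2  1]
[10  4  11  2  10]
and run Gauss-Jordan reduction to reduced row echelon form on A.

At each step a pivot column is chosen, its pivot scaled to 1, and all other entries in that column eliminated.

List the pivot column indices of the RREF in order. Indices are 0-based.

pivot columns: 0, 1, 2, 3

pivot(0,0): swap R0↔R1
pivot(0,0)=2: scale R0 → (1, 6, 8, 12, 12)
  clear (2,0): R2 −= (2)R0 → (0, 12, 0, 4, 3)
  clear (3,0): R3 −= (10)R0 → (0, 9, 9, 12, 7)
pivot(1,1)=9: scale R1 → (0, 1, 7, 0, 0)
  clear (0,1): R0 −= (6)R1 → (1, 0, 5, 12, 12)
  clear (2,1): R2 −= (12)R1 → (0, 0, 7, 4, 3)
  clear (3,1): R3 −= (9)R1 → (0, 0, 11, 12, 7)
pivot(2,2)=7: scale R2 → (0, 0, 1, 8, 6)
  clear (0,2): R0 −= (5)R2 → (1, 0, 0, 11, 8)
  clear (1,2): R1 −= (7)R2 → (0, 1, 0, 9, 10)
  clear (3,2): R3 −= (11)R2 → (0, 0, 0, 2, 6)
pivot(3,3)=2: scale R3 → (0, 0, 0, 1, 3)
  clear (0,3): R0 −= (11)R3 → (1, 0, 0, 0, 1)
  clear (1,3): R1 −= (9)R3 → (0, 1, 0, 0, 9)
  clear (2,3): R2 −= (8)R3 → (0, 0, 1, 0, 8)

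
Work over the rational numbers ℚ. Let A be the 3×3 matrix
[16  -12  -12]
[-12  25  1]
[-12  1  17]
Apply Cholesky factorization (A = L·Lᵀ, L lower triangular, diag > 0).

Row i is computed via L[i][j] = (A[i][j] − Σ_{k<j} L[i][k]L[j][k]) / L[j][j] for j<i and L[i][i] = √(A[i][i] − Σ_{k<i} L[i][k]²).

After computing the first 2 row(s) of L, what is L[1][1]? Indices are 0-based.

Step 1: L[0][0] = √(16) = 4.
  L[1][0] = (-12) / L[0][0] = -3.
Step 2: L[1][1] = √(16) = 4.

L[1][1] = 4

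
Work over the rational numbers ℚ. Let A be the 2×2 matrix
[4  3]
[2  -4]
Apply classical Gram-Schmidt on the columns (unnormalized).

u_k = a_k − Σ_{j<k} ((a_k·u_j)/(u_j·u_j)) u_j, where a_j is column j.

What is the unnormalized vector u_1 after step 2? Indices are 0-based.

u_1 = (11/5, -22/5)

Step 1: u_0 = a_0 = (4, 2).
Step 2: u_1 = a_1 − (1/5)·u_0 = (11/5, -22/5).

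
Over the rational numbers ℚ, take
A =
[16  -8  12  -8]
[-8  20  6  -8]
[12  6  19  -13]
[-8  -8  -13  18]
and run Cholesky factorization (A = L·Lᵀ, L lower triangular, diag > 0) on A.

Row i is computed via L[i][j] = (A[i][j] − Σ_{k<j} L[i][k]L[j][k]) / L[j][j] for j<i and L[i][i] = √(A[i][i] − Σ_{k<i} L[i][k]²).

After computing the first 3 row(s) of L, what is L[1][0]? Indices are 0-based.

L[1][0] = -2

Step 1: L[0][0] = √(16) = 4.
  L[1][0] = (-8) / L[0][0] = -2.
Step 2: L[1][1] = √(16) = 4.
  L[2][0] = (12) / L[0][0] = 3.
  L[2][1] = (12) / L[1][1] = 3.
Step 3: L[2][2] = √(1) = 1.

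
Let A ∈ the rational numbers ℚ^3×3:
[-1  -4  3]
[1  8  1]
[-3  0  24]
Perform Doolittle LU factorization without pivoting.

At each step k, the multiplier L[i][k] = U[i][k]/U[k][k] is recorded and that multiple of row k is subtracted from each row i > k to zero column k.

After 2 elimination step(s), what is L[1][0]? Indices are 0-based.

L[1][0] = -1

k=0: U[0][0]=-1
  eliminate (1,0): mult=-1, new row 1: (0, 4, 4); set L[1][0]=-1
  eliminate (2,0): mult=3, new row 2: (0, 12, 15); set L[2][0]=3
k=1: U[1][1]=4
  eliminate (2,1): mult=3, new row 2: (0, 0, 3); set L[2][1]=3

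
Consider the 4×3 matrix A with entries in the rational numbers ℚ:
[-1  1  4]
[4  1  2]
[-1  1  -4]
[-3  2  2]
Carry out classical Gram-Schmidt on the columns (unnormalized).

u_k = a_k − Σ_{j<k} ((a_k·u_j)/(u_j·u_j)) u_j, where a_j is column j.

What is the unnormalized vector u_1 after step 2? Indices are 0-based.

u_1 = (23/27, 43/27, 23/27, 14/9)

Step 1: u_0 = a_0 = (-1, 4, -1, -3).
Step 2: u_1 = a_1 − (-4/27)·u_0 = (23/27, 43/27, 23/27, 14/9).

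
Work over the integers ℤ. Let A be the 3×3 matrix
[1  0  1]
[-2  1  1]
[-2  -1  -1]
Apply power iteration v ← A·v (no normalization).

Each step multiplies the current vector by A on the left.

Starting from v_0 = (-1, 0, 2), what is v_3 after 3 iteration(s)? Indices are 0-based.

v_0 = (-1, 0, 2).
v_1 = A·v_0 = (1, 4, 0).
v_2 = A·v_1 = (1, 2, -6).
v_3 = A·v_2 = (-5, -6, 2).

v_3 = (-5, -6, 2)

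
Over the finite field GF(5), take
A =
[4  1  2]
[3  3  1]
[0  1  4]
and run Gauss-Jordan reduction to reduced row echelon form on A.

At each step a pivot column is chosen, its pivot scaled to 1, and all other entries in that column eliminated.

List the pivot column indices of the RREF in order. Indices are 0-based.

pivot columns: 0, 1, 2

[1] R0 /= 4  ⇒  (1, 4, 3)
     R1 -= 3·R0  ⇒  (0, 1, 2)
[2] R1 /= 1  ⇒  (0, 1, 2)
     R0 -= 4·R1  ⇒  (1, 0, 0)
     R2 -= 1·R1  ⇒  (0, 0, 2)
[3] R2 /= 2  ⇒  (0, 0, 1)
     R1 -= 2·R2  ⇒  (0, 1, 0)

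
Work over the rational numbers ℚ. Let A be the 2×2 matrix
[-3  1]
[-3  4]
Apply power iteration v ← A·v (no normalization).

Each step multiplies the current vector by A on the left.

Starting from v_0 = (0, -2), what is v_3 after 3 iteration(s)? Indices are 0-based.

v_3 = (-20, -98)

v_0 = (0, -2).
v_1 = A·v_0 = (-2, -8).
v_2 = A·v_1 = (-2, -26).
v_3 = A·v_2 = (-20, -98).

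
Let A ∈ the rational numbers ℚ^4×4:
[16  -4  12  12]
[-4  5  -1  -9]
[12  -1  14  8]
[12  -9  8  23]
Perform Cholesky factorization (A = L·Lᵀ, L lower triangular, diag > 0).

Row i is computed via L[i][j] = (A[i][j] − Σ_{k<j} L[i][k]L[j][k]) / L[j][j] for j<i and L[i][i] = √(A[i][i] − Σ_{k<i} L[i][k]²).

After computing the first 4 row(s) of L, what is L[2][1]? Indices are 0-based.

L[2][1] = 1

Step 1: L[0][0] = √(16) = 4.
  L[1][0] = (-4) / L[0][0] = -1.
Step 2: L[1][1] = √(4) = 2.
  L[2][0] = (12) / L[0][0] = 3.
  L[2][1] = (2) / L[1][1] = 1.
Step 3: L[2][2] = √(4) = 2.
  L[3][0] = (12) / L[0][0] = 3.
  L[3][1] = (-6) / L[1][1] = -3.
  L[3][2] = (2) / L[2][2] = 1.
Step 4: L[3][3] = √(4) = 2.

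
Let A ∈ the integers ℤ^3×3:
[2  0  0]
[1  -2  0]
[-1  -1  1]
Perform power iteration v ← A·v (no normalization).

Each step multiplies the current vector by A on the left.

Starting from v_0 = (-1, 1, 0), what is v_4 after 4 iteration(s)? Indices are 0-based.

v_4 = (-16, 16, 25)

v_0 = (-1, 1, 0).
v_1 = A·v_0 = (-2, -3, 0).
v_2 = A·v_1 = (-4, 4, 5).
v_3 = A·v_2 = (-8, -12, 5).
v_4 = A·v_3 = (-16, 16, 25).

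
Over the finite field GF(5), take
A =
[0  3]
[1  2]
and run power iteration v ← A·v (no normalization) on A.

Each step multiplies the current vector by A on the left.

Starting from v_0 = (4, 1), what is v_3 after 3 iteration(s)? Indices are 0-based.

v_3 = (0, 3)

v_0 = (4, 1).
v_1 = A·v_0 = (3, 1).
v_2 = A·v_1 = (3, 0).
v_3 = A·v_2 = (0, 3).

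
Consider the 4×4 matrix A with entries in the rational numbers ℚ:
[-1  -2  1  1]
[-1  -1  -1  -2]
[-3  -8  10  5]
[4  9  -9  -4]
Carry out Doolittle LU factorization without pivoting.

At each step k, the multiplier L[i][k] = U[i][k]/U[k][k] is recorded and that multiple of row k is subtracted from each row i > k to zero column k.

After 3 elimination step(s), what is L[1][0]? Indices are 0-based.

L[1][0] = 1

[col 0] pivot -1
  R1 -= 1*R0 → (0, 1, -2, -3)  (L[1][0] := 1)
  R2 -= 3*R0 → (0, -2, 7, 2)  (L[2][0] := 3)
  R3 -= -4*R0 → (0, 1, -5, 0)  (L[3][0] := -4)
[col 1] pivot 1
  R2 -= -2*R1 → (0, 0, 3, -4)  (L[2][1] := -2)
  R3 -= 1*R1 → (0, 0, -3, 3)  (L[3][1] := 1)
[col 2] pivot 3
  R3 -= -1*R2 → (0, 0, 0, -1)  (L[3][2] := -1)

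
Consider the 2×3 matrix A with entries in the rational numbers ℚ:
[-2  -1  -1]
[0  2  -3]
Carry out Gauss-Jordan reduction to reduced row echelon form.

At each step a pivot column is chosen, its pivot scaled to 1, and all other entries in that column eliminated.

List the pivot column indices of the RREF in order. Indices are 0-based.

pivot(0,0)=-2: scale R0 → (1, 1/2, 1/2)
pivot(1,1)=2: scale R1 → (0, 1, -3/2)
  clear (0,1): R0 −= (1/2)R1 → (1, 0, 5/4)

pivot columns: 0, 1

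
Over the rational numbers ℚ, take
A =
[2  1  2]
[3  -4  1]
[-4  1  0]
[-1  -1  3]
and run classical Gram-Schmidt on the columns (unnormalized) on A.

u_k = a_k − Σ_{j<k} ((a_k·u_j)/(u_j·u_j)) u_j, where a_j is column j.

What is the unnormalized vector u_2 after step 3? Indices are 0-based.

u_2 = (878/401, -24/401, 142/401, 1116/401)

Step 1: u_0 = a_0 = (2, 3, -4, -1).
Step 2: u_1 = a_1 − (-13/30)·u_0 = (28/15, -27/10, -11/15, -43/30).
Step 3: u_2 = a_2 − (2/15)·u_0 − (-98/401)·u_1 = (878/401, -24/401, 142/401, 1116/401).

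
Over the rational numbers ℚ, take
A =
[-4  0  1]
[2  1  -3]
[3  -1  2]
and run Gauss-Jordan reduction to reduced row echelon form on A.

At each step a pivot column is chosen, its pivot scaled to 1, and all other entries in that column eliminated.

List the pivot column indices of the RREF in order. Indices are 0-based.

[1] R0 /= -4  ⇒  (1, 0, -1/4)
     R1 -= 2·R0  ⇒  (0, 1, -5/2)
     R2 -= 3·R0  ⇒  (0, -1, 11/4)
[2] R1 /= 1  ⇒  (0, 1, -5/2)
     R2 -= -1·R1  ⇒  (0, 0, 1/4)
[3] R2 /= 1/4  ⇒  (0, 0, 1)
     R0 -= -1/4·R2  ⇒  (1, 0, 0)
     R1 -= -5/2·R2  ⇒  (0, 1, 0)

pivot columns: 0, 1, 2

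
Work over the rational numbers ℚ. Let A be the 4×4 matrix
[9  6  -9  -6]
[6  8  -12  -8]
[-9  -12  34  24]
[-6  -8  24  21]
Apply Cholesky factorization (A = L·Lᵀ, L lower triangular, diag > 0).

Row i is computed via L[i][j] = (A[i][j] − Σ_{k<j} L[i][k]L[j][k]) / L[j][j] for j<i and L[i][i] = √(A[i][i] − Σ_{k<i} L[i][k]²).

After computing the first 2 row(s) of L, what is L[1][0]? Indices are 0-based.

Step 1: L[0][0] = √(9) = 3.
  L[1][0] = (6) / L[0][0] = 2.
Step 2: L[1][1] = √(4) = 2.

L[1][0] = 2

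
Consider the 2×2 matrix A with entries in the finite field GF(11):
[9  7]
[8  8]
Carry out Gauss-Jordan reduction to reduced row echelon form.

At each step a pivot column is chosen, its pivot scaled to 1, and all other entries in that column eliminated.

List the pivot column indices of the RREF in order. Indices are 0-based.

pivot columns: 0, 1

step 1: normalize row 0 (÷9) = (1, 2)
  row 1: subtract 8×row0 = (0, 3)
step 2: normalize row 1 (÷3) = (0, 1)
  row 0: subtract 2×row1 = (1, 0)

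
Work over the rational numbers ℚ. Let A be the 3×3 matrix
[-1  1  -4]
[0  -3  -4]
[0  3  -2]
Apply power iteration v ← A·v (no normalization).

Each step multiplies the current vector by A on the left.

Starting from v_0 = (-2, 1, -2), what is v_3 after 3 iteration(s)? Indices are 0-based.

v_0 = (-2, 1, -2).
v_1 = A·v_0 = (11, 5, 7).
v_2 = A·v_1 = (-34, -43, 1).
v_3 = A·v_2 = (-13, 125, -131).

v_3 = (-13, 125, -131)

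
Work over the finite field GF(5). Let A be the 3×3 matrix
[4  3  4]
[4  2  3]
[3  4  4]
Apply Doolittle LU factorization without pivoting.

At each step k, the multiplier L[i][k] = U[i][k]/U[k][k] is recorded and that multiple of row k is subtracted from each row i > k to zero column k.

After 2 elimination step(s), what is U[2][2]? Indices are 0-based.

U[2][2] = 3

Step 1: pivot at (0,0) is 4.
  row1 ← row1 − (1)·row0  ⇒  L[1][0]=1, U row1=(0, 4, 4)
  row2 ← row2 − (2)·row0  ⇒  L[2][0]=2, U row2=(0, 3, 1)
Step 2: pivot at (1,1) is 4.
  row2 ← row2 − (2)·row1  ⇒  L[2][1]=2, U row2=(0, 0, 3)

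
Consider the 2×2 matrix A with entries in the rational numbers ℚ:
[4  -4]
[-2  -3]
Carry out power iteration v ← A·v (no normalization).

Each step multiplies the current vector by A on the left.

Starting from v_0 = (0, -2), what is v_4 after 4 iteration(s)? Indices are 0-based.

v_4 = (328, -594)

v_0 = (0, -2).
v_1 = A·v_0 = (8, 6).
v_2 = A·v_1 = (8, -34).
v_3 = A·v_2 = (168, 86).
v_4 = A·v_3 = (328, -594).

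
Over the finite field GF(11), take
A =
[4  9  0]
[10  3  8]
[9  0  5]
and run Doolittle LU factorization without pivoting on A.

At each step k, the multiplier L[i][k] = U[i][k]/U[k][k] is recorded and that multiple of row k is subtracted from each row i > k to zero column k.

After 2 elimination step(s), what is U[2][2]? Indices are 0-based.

U[2][2] = 6

[col 0] pivot 4
  R1 -= 8*R0 → (0, 8, 8)  (L[1][0] := 8)
  R2 -= 5*R0 → (0, 10, 5)  (L[2][0] := 5)
[col 1] pivot 8
  R2 -= 4*R1 → (0, 0, 6)  (L[2][1] := 4)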